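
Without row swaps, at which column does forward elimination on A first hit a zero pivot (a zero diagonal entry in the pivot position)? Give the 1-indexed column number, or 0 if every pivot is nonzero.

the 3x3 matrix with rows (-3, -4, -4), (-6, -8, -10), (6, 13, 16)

Naive forward elimination:
R2 <- R2 - (2)*R1:  [  0   0  -2 ]
R3 <- R3 - (-2)*R1:  [ 0  5  8 ]
Matrix at this point:
[ -3  -4  -4 ]
[  0   0  -2 ]
[  0   5   8 ]
Pivot entry (2,2) is zero but row 3 has 5 in column 2 -> naive elimination stops; a row interchange (e.g. R2 <-> R3) would be required here.

first zero-pivot column = 2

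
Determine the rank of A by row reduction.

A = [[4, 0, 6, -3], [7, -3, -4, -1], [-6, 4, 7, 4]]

Row reduction:
R2 <- R2 - (7/4)*R1:  [     0     -3  -29/2   17/4 ]
R3 <- R3 - (-3/2)*R1:  [    0     4    16  -1/2 ]
R3 <- R3 - (-4/3)*R2:  [     0      0  -10/3   31/6 ]
Row echelon form:
[ 4   0      6    -3 ]
[ 0  -3  -29/2  17/4 ]
[ 0   0  -10/3  31/6 ]
Nonzero rows / pivot columns: 3

rank(A) = 3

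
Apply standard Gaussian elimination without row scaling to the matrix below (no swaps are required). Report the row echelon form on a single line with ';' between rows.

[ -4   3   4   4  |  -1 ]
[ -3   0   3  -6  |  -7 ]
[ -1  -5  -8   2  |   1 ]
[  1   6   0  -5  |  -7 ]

Forward elimination:
R2 <- R2 - (3/4)*R1:  [     0   -9/4      0     -9  -25/4 ]
R3 <- R3 - (1/4)*R1:  [     0  -23/4     -9      1    5/4 ]
R4 <- R4 - (-1/4)*R1:  [     0   27/4      1     -4  -29/4 ]
R3 <- R3 - (23/9)*R2:  [     0      0     -9     24  155/9 ]
R4 <- R4 - (-3)*R2:  [   0    0    1  -31  -26 ]
R4 <- R4 - (-1/9)*R3:  [        0         0         0     -85/3  -1951/81 ]
Row echelon form:
[ -4     3   4      4  |        -1 ]
[  0  -9/4   0     -9  |     -25/4 ]
[  0     0  -9     24  |     155/9 ]
[  0     0   0  -85/3  |  -1951/81 ]

REF = [-4 3 4 4 -1; 0 -9/4 0 -9 -25/4; 0 0 -9 24 155/9; 0 0 0 -85/3 -1951/81]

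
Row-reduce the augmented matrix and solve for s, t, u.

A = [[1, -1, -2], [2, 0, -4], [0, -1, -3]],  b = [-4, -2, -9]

(3, 3, 2)

Forward elimination on [A|b]:
R2 <- R2 - (2)*R1:  [ 0  2  0  6 ]
R3 <- R3 - (-1/2)*R2:  [  0   0  -3  -6 ]
Row echelon form:
[ 1  -1  -2  |  -4 ]
[ 0   2   0  |   6 ]
[ 0   0  -3  |  -6 ]
Back-substitution:
u = (-6) / -3 = 2
t = (6) / 2 = 3
s = (-4 - (-1)*(3) - (-2)*(2)) / 1 = 3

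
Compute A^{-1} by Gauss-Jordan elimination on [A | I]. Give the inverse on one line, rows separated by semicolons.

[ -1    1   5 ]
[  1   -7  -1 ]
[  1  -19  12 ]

inverse = [-103/30 -107/30 17/15; -13/30 -17/30 2/15; -2/5 -3/5 1/5]

Gauss-Jordan on [A | I]:
R1 <- (1/-1)*R1:  [  1  -1  -5  |  -1   0   0 ]
R2 <- R2 - (1)*R1:  [  0  -6   4  |   1   1   0 ]
R3 <- R3 - (1)*R1:  [   0  -18   17  |    1    0    1 ]
R2 <- (1/-6)*R2:  [    0     1  -2/3  |  -1/6  -1/6     0 ]
R1 <- R1 - (-1)*R2:  [     1      0  -17/3  |   -7/6   -1/6      0 ]
R3 <- R3 - (-18)*R2:  [  0   0   5  |  -2  -3   1 ]
R3 <- (1/5)*R3:  [    0     0     1  |  -2/5  -3/5   1/5 ]
R1 <- R1 - (-17/3)*R3:  [       1        0        0  |  -103/30  -107/30    17/15 ]
R2 <- R2 - (-2/3)*R3:  [      0       1       0  |  -13/30  -17/30    2/15 ]
Right block of [I | A^{-1}] is the inverse:
[ -103/30  -107/30  17/15 ]
[  -13/30   -17/30   2/15 ]
[    -2/5     -3/5    1/5 ]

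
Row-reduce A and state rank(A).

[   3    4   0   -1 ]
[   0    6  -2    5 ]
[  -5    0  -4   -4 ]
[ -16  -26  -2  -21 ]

rank(A) = 3

Row reduction:
R3 <- R3 - (-5/3)*R1:  [     0   20/3     -4  -17/3 ]
R4 <- R4 - (-16/3)*R1:  [     0  -14/3     -2  -79/3 ]
R3 <- R3 - (10/9)*R2:  [      0       0   -16/9  -101/9 ]
R4 <- R4 - (-7/9)*R2:  [      0       0   -32/9  -202/9 ]
R4 <- R4 - (2)*R3:  [ 0  0  0  0 ]
Row echelon form:
[ 3  4      0      -1 ]
[ 0  6     -2       5 ]
[ 0  0  -16/9  -101/9 ]
[ 0  0      0       0 ]
Nonzero rows / pivot columns: 3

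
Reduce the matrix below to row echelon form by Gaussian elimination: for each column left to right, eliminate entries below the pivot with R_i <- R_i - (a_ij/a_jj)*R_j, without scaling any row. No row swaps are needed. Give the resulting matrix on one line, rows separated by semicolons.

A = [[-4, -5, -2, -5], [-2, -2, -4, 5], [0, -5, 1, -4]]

REF = [-4 -5 -2 -5; 0 1/2 -3 15/2; 0 0 -29 71]

Forward elimination:
R2 <- R2 - (1/2)*R1:  [    0   1/2    -3  15/2 ]
R3 <- R3 - (-10)*R2:  [   0    0  -29   71 ]
Row echelon form:
[ -4   -5   -2    -5 ]
[  0  1/2   -3  15/2 ]
[  0    0  -29    71 ]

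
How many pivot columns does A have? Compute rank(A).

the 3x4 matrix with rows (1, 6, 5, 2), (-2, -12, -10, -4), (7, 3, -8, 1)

Row reduction:
R2 <- R2 - (-2)*R1:  [ 0  0  0  0 ]
R3 <- R3 - (7)*R1:  [   0  -39  -43  -13 ]
R2 <-> R3   (pivot in column 2 was zero)
[ 1    6    5    2 ]
[ 0  -39  -43  -13 ]
[ 0    0    0    0 ]
Row echelon form:
[ 1    6    5    2 ]
[ 0  -39  -43  -13 ]
[ 0    0    0    0 ]
Nonzero rows / pivot columns: 2

rank(A) = 2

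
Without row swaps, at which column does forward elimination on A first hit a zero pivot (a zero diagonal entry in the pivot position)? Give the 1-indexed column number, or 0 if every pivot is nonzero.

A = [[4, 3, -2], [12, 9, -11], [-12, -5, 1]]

Naive forward elimination:
R2 <- R2 - (3)*R1:  [  0   0  -5 ]
R3 <- R3 - (-3)*R1:  [  0   4  -5 ]
Matrix at this point:
[ 4  3  -2 ]
[ 0  0  -5 ]
[ 0  4  -5 ]
Pivot entry (2,2) is zero but row 3 has 4 in column 2 -> naive elimination stops; a row interchange (e.g. R2 <-> R3) would be required here.

first zero-pivot column = 2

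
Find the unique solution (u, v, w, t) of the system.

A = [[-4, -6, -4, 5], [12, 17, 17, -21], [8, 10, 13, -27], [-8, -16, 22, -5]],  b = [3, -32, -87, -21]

(-1, 3, 2, 5)

Forward elimination on [A|b]:
R2 <- R2 - (-3)*R1:  [   0   -1    5   -6  -23 ]
R3 <- R3 - (-2)*R1:  [   0   -2    5  -17  -81 ]
R4 <- R4 - (2)*R1:  [   0   -4   30  -15  -27 ]
R3 <- R3 - (2)*R2:  [   0    0   -5   -5  -35 ]
R4 <- R4 - (4)*R2:  [  0   0  10   9  65 ]
R4 <- R4 - (-2)*R3:  [  0   0   0  -1  -5 ]
Row echelon form:
[ -4  -6  -4   5  |    3 ]
[  0  -1   5  -6  |  -23 ]
[  0   0  -5  -5  |  -35 ]
[  0   0   0  -1  |   -5 ]
Back-substitution:
t = (-5) / -1 = 5
w = (-35 - (-5)*(5)) / -5 = 2
v = (-23 - (5)*(2) - (-6)*(5)) / -1 = 3
u = (3 - (-6)*(3) - (-4)*(2) - (5)*(5)) / -4 = -1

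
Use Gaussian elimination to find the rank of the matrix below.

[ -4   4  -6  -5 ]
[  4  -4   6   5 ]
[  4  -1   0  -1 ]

rank(A) = 2

Row reduction:
R2 <- R2 - (-1)*R1:  [ 0  0  0  0 ]
R3 <- R3 - (-1)*R1:  [  0   3  -6  -6 ]
R2 <-> R3   (pivot in column 2 was zero)
[ -4  4  -6  -5 ]
[  0  3  -6  -6 ]
[  0  0   0   0 ]
Row echelon form:
[ -4  4  -6  -5 ]
[  0  3  -6  -6 ]
[  0  0   0   0 ]
Nonzero rows / pivot columns: 2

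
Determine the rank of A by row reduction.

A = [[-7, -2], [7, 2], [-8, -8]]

Row reduction:
R2 <- R2 - (-1)*R1:  [ 0  0 ]
R3 <- R3 - (8/7)*R1:  [     0  -40/7 ]
R2 <-> R3   (pivot in column 2 was zero)
[ -7     -2 ]
[  0  -40/7 ]
[  0      0 ]
Row echelon form:
[ -7     -2 ]
[  0  -40/7 ]
[  0      0 ]
Nonzero rows / pivot columns: 2

rank(A) = 2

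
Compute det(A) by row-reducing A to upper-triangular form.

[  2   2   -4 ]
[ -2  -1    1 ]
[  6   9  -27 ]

Forward elimination:
R2 <- R2 - (-1)*R1:  [  0   1  -3 ]
R3 <- R3 - (3)*R1:  [   0    3  -15 ]
R3 <- R3 - (3)*R2:  [  0   0  -6 ]
Upper-triangular form:
[ 2  2  -4 ]
[ 0  1  -3 ]
[ 0  0  -6 ]
det(A) = (-1)^0 * (2) * (1) * (-6) = -12  (0 row swaps -> sign +1)

det(A) = -12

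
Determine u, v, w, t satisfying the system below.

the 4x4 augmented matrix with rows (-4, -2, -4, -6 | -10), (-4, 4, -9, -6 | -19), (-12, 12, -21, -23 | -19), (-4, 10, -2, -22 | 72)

Forward elimination on [A|b]:
R2 <- R2 - (1)*R1:  [  0   6  -5   0  -9 ]
R3 <- R3 - (3)*R1:  [  0  18  -9  -5  11 ]
R4 <- R4 - (1)*R1:  [   0   12    2  -16   82 ]
R3 <- R3 - (3)*R2:  [  0   0   6  -5  38 ]
R4 <- R4 - (2)*R2:  [   0    0   12  -16  100 ]
R4 <- R4 - (2)*R3:  [  0   0   0  -6  24 ]
Row echelon form:
[ -4  -2  -4  -6  |  -10 ]
[  0   6  -5   0  |   -9 ]
[  0   0   6  -5  |   38 ]
[  0   0   0  -6  |   24 ]
Back-substitution:
t = (24) / -6 = -4
w = (38 - (-5)*(-4)) / 6 = 3
v = (-9 - (-5)*(3)) / 6 = 1
u = (-10 - (-2)*(1) - (-4)*(3) - (-6)*(-4)) / -4 = 5

(5, 1, 3, -4)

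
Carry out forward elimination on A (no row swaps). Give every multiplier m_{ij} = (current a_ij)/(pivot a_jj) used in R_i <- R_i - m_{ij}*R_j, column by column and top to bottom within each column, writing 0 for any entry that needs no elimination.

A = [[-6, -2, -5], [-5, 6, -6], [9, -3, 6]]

multipliers: 5/6, -3/2, -18/23

Forward elimination:
R2 <- R2 - (5/6)*R1:  [     0   23/3  -11/6 ]
R3 <- R3 - (-3/2)*R1:  [    0    -6  -3/2 ]
R3 <- R3 - (-18/23)*R2:  [       0        0  -135/46 ]
Multipliers (in order of application): m_{21} = 5/6, m_{31} = -3/2, m_{32} = -18/23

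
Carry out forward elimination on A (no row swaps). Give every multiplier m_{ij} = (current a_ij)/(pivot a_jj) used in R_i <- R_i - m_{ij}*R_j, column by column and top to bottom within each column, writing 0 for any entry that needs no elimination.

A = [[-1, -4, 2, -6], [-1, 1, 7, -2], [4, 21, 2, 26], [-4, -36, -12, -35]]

multipliers: 1, -4, 4, 1, -4, 0

Forward elimination:
R2 <- R2 - (1)*R1:  [ 0  5  5  4 ]
R3 <- R3 - (-4)*R1:  [  0   5  10   2 ]
R4 <- R4 - (4)*R1:  [   0  -20  -20  -11 ]
R3 <- R3 - (1)*R2:  [  0   0   5  -2 ]
R4 <- R4 - (-4)*R2:  [ 0  0  0  5 ]
R4: entry in column 3 is already 0 -> m_{43} = 0 (no row operation needed)
Multipliers (in order of application): m_{21} = 1, m_{31} = -4, m_{41} = 4, m_{32} = 1, m_{42} = -4, m_{43} = 0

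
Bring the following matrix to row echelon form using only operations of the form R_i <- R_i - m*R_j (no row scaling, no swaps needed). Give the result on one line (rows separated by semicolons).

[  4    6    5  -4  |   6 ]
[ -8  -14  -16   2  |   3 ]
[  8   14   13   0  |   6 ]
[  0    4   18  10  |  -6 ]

REF = [4 6 5 -4 6; 0 -2 -6 -6 15; 0 0 -3 2 9; 0 0 0 2 42]

Forward elimination:
R2 <- R2 - (-2)*R1:  [  0  -2  -6  -6  15 ]
R3 <- R3 - (2)*R1:  [  0   2   3   8  -6 ]
R3 <- R3 - (-1)*R2:  [  0   0  -3   2   9 ]
R4 <- R4 - (-2)*R2:  [  0   0   6  -2  24 ]
R4 <- R4 - (-2)*R3:  [  0   0   0   2  42 ]
Row echelon form:
[ 4   6   5  -4  |   6 ]
[ 0  -2  -6  -6  |  15 ]
[ 0   0  -3   2  |   9 ]
[ 0   0   0   2  |  42 ]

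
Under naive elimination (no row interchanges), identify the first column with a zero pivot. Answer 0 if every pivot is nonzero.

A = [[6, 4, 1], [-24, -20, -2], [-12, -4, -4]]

Naive forward elimination:
R2 <- R2 - (-4)*R1:  [  0  -4   2 ]
R3 <- R3 - (-2)*R1:  [  0   4  -2 ]
R3 <- R3 - (-1)*R2:  [ 0  0  0 ]
Matrix at this point:
[ 6   4  1 ]
[ 0  -4  2 ]
[ 0   0  0 ]
Pivot entry (3,3) in the last row is zero and there are no rows below to swap with -> zero pivot in column 3 (A is singular).

first zero-pivot column = 3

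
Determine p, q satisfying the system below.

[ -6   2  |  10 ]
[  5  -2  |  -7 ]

(-3, -4)

Forward elimination on [A|b]:
R2 <- R2 - (-5/6)*R1:  [    0  -1/3   4/3 ]
Row echelon form:
[ -6     2  |   10 ]
[  0  -1/3  |  4/3 ]
Back-substitution:
q = (4/3) / (-1/3) = -4
p = (10 - (2)*(-4)) / -6 = -3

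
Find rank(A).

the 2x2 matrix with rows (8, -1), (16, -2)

Row reduction:
R2 <- R2 - (2)*R1:  [ 0  0 ]
Row echelon form:
[ 8  -1 ]
[ 0   0 ]
Nonzero rows / pivot columns: 1

rank(A) = 1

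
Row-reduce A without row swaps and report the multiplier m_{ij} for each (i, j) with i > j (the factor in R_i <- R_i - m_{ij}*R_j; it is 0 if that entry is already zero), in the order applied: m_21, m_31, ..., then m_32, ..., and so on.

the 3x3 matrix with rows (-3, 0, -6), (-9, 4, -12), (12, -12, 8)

multipliers: 3, -4, -3

Forward elimination:
R2 <- R2 - (3)*R1:  [ 0  4  6 ]
R3 <- R3 - (-4)*R1:  [   0  -12  -16 ]
R3 <- R3 - (-3)*R2:  [ 0  0  2 ]
Multipliers (in order of application): m_{21} = 3, m_{31} = -4, m_{32} = -3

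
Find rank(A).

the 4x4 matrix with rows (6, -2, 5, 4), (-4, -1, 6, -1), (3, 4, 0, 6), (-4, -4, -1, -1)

rank(A) = 4

Row reduction:
R2 <- R2 - (-2/3)*R1:  [    0  -7/3  28/3   5/3 ]
R3 <- R3 - (1/2)*R1:  [    0     5  -5/2     4 ]
R4 <- R4 - (-2/3)*R1:  [     0  -16/3    7/3    5/3 ]
R3 <- R3 - (-15/7)*R2:  [    0     0  35/2  53/7 ]
R4 <- R4 - (16/7)*R2:  [     0      0    -19  -15/7 ]
R4 <- R4 - (-38/35)*R3:  [        0         0         0  1489/245 ]
Row echelon form:
[ 6    -2     5         4 ]
[ 0  -7/3  28/3       5/3 ]
[ 0     0  35/2      53/7 ]
[ 0     0     0  1489/245 ]
Nonzero rows / pivot columns: 4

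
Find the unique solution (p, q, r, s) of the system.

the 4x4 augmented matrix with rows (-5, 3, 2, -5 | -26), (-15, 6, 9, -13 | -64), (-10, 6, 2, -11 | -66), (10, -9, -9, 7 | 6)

Forward elimination on [A|b]:
R2 <- R2 - (3)*R1:  [  0  -3   3   2  14 ]
R3 <- R3 - (2)*R1:  [   0    0   -2   -1  -14 ]
R4 <- R4 - (-2)*R1:  [   0   -3   -5   -3  -46 ]
R4 <- R4 - (1)*R2:  [   0    0   -8   -5  -60 ]
R4 <- R4 - (4)*R3:  [  0   0   0  -1  -4 ]
Row echelon form:
[ -5   3   2  -5  |  -26 ]
[  0  -3   3   2  |   14 ]
[  0   0  -2  -1  |  -14 ]
[  0   0   0  -1  |   -4 ]
Back-substitution:
s = (-4) / -1 = 4
r = (-14 - (-1)*(4)) / -2 = 5
q = (14 - (3)*(5) - (2)*(4)) / -3 = 3
p = (-26 - (3)*(3) - (2)*(5) - (-5)*(4)) / -5 = 5

(5, 3, 5, 4)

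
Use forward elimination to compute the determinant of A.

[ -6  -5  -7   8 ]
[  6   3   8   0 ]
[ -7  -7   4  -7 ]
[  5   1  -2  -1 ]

det(A) = -3346

Forward elimination:
R2 <- R2 - (-1)*R1:  [  0  -2   1   8 ]
R3 <- R3 - (7/6)*R1:  [     0   -7/6   73/6  -49/3 ]
R4 <- R4 - (-5/6)*R1:  [     0  -19/6  -47/6   17/3 ]
R3 <- R3 - (7/12)*R2:  [      0       0  139/12     -21 ]
R4 <- R4 - (19/12)*R2:  [       0        0  -113/12       -7 ]
R4 <- R4 - (-113/139)*R3:  [         0          0          0  -3346/139 ]
Upper-triangular form:
[ -6  -5      -7          8 ]
[  0  -2       1          8 ]
[  0   0  139/12        -21 ]
[  0   0       0  -3346/139 ]
det(A) = (-1)^0 * (-6) * (-2) * (139/12) * (-3346/139) = -3346  (0 row swaps -> sign +1)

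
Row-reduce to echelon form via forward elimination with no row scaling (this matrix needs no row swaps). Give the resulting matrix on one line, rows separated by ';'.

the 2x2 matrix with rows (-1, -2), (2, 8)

REF = [-1 -2; 0 4]

Forward elimination:
R2 <- R2 - (-2)*R1:  [ 0  4 ]
Row echelon form:
[ -1  -2 ]
[  0   4 ]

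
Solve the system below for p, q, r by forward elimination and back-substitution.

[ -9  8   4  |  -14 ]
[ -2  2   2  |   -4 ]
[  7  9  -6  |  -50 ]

Forward elimination on [A|b]:
R2 <- R2 - (2/9)*R1:  [    0   2/9  10/9  -8/9 ]
R3 <- R3 - (-7/9)*R1:  [      0   137/9   -26/9  -548/9 ]
R3 <- R3 - (137/2)*R2:  [   0    0  -79    0 ]
Row echelon form:
[ -9    8     4  |   -14 ]
[  0  2/9  10/9  |  -8/9 ]
[  0    0   -79  |     0 ]
Back-substitution:
r = (0) / -79 = 0
q = (-8/9 - (10/9)*(0)) / (2/9) = -4
p = (-14 - (8)*(-4) - (4)*(0)) / -9 = -2

(-2, -4, 0)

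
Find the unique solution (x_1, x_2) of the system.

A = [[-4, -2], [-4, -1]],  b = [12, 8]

Forward elimination on [A|b]:
R2 <- R2 - (1)*R1:  [  0   1  -4 ]
Row echelon form:
[ -4  -2  |  12 ]
[  0   1  |  -4 ]
Back-substitution:
x_2 = (-4) / 1 = -4
x_1 = (12 - (-2)*(-4)) / -4 = -1

(-1, -4)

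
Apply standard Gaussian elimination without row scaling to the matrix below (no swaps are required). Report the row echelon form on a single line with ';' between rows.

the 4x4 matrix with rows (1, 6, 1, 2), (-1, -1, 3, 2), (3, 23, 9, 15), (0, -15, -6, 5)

Forward elimination:
R2 <- R2 - (-1)*R1:  [ 0  5  4  4 ]
R3 <- R3 - (3)*R1:  [ 0  5  6  9 ]
R3 <- R3 - (1)*R2:  [ 0  0  2  5 ]
R4 <- R4 - (-3)*R2:  [  0   0   6  17 ]
R4 <- R4 - (3)*R3:  [ 0  0  0  2 ]
Row echelon form:
[ 1  6  1  2 ]
[ 0  5  4  4 ]
[ 0  0  2  5 ]
[ 0  0  0  2 ]

REF = [1 6 1 2; 0 5 4 4; 0 0 2 5; 0 0 0 2]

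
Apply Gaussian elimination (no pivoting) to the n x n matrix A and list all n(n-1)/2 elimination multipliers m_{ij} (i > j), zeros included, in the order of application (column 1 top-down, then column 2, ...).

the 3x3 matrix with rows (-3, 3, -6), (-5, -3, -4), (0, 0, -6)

multipliers: 5/3, 0, 0

Forward elimination:
R2 <- R2 - (5/3)*R1:  [  0  -8   6 ]
R3: entry in column 1 is already 0 -> m_{31} = 0 (no row operation needed)
R3: entry in column 2 is already 0 -> m_{32} = 0 (no row operation needed)
Multipliers (in order of application): m_{21} = 5/3, m_{31} = 0, m_{32} = 0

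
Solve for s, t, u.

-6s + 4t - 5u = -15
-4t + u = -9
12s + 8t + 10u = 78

(2, 3, 3)

Forward elimination on [A|b]:
R3 <- R3 - (-2)*R1:  [  0  16   0  48 ]
R3 <- R3 - (-4)*R2:  [  0   0   4  12 ]
Row echelon form:
[ -6   4  -5  |  -15 ]
[  0  -4   1  |   -9 ]
[  0   0   4  |   12 ]
Back-substitution:
u = (12) / 4 = 3
t = (-9 - (1)*(3)) / -4 = 3
s = (-15 - (4)*(3) - (-5)*(3)) / -6 = 2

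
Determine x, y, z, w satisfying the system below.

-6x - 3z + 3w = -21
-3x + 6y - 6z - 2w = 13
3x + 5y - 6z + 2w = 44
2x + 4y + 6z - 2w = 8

Forward elimination on [A|b]:
R2 <- R2 - (1/2)*R1:  [    0     6  -9/2  -7/2  47/2 ]
R3 <- R3 - (-1/2)*R1:  [     0      5  -15/2    7/2   67/2 ]
R4 <- R4 - (-1/3)*R1:  [  0   4   5  -1   1 ]
R3 <- R3 - (5/6)*R2:  [      0       0   -15/4   77/12  167/12 ]
R4 <- R4 - (2/3)*R2:  [     0      0      8    4/3  -44/3 ]
R4 <- R4 - (-32/15)*R3:  [      0       0       0  676/45  676/45 ]
Row echelon form:
[ -6  0     -3       3  |     -21 ]
[  0  6   -9/2    -7/2  |    47/2 ]
[  0  0  -15/4   77/12  |  167/12 ]
[  0  0      0  676/45  |  676/45 ]
Back-substitution:
w = (676/45) / (676/45) = 1
z = (167/12 - (77/12)*(1)) / (-15/4) = -2
y = (47/2 - (-9/2)*(-2) - (-7/2)*(1)) / 6 = 3
x = (-21 - (-3)*(-2) - (3)*(1)) / -6 = 5

(5, 3, -2, 1)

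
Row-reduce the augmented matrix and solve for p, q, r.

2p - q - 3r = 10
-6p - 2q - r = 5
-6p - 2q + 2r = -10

Forward elimination on [A|b]:
R2 <- R2 - (-3)*R1:  [   0   -5  -10   35 ]
R3 <- R3 - (-3)*R1:  [  0  -5  -7  20 ]
R3 <- R3 - (1)*R2:  [   0    0    3  -15 ]
Row echelon form:
[ 2  -1   -3  |   10 ]
[ 0  -5  -10  |   35 ]
[ 0   0    3  |  -15 ]
Back-substitution:
r = (-15) / 3 = -5
q = (35 - (-10)*(-5)) / -5 = 3
p = (10 - (-1)*(3) - (-3)*(-5)) / 2 = -1

(-1, 3, -5)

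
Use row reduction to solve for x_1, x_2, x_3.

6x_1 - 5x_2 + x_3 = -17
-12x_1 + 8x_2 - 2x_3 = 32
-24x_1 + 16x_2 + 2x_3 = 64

Forward elimination on [A|b]:
R2 <- R2 - (-2)*R1:  [  0  -2   0  -2 ]
R3 <- R3 - (-4)*R1:  [  0  -4   6  -4 ]
R3 <- R3 - (2)*R2:  [ 0  0  6  0 ]
Row echelon form:
[ 6  -5  1  |  -17 ]
[ 0  -2  0  |   -2 ]
[ 0   0  6  |    0 ]
Back-substitution:
x_3 = (0) / 6 = 0
x_2 = (-2) / -2 = 1
x_1 = (-17 - (-5)*(1) - (1)*(0)) / 6 = -2

(-2, 1, 0)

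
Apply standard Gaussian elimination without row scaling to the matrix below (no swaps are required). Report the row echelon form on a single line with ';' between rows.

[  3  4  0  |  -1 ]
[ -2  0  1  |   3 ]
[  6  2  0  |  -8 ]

Forward elimination:
R2 <- R2 - (-2/3)*R1:  [   0  8/3    1  7/3 ]
R3 <- R3 - (2)*R1:  [  0  -6   0  -6 ]
R3 <- R3 - (-9/4)*R2:  [    0     0   9/4  -3/4 ]
Row echelon form:
[ 3    4    0  |    -1 ]
[ 0  8/3    1  |   7/3 ]
[ 0    0  9/4  |  -3/4 ]

REF = [3 4 0 -1; 0 8/3 1 7/3; 0 0 9/4 -3/4]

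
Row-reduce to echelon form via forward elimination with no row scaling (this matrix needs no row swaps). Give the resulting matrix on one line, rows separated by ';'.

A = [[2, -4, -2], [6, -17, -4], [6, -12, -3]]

Forward elimination:
R2 <- R2 - (3)*R1:  [  0  -5   2 ]
R3 <- R3 - (3)*R1:  [ 0  0  3 ]
Row echelon form:
[ 2  -4  -2 ]
[ 0  -5   2 ]
[ 0   0   3 ]

REF = [2 -4 -2; 0 -5 2; 0 0 3]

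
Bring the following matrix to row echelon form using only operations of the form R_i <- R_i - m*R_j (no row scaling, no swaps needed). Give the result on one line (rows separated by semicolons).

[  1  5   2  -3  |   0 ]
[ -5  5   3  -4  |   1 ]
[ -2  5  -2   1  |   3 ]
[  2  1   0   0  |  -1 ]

REF = [1 5 2 -3 0; 0 30 13 -19 1; 0 0 -9/2 9/2 5/2; 0 0 0 1/5 -34/45]

Forward elimination:
R2 <- R2 - (-5)*R1:  [   0   30   13  -19    1 ]
R3 <- R3 - (-2)*R1:  [  0  15   2  -5   3 ]
R4 <- R4 - (2)*R1:  [  0  -9  -4   6  -1 ]
R3 <- R3 - (1/2)*R2:  [    0     0  -9/2   9/2   5/2 ]
R4 <- R4 - (-3/10)*R2:  [     0      0  -1/10   3/10  -7/10 ]
R4 <- R4 - (1/45)*R3:  [      0       0       0     1/5  -34/45 ]
Row echelon form:
[ 1   5     2   -3  |       0 ]
[ 0  30    13  -19  |       1 ]
[ 0   0  -9/2  9/2  |     5/2 ]
[ 0   0     0  1/5  |  -34/45 ]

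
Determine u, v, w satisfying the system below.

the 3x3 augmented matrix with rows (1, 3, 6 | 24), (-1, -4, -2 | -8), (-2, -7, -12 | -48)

Forward elimination on [A|b]:
R2 <- R2 - (-1)*R1:  [  0  -1   4  16 ]
R3 <- R3 - (-2)*R1:  [  0  -1   0   0 ]
R3 <- R3 - (1)*R2:  [   0    0   -4  -16 ]
Row echelon form:
[ 1   3   6  |   24 ]
[ 0  -1   4  |   16 ]
[ 0   0  -4  |  -16 ]
Back-substitution:
w = (-16) / -4 = 4
v = (16 - (4)*(4)) / -1 = 0
u = (24 - (3)*(0) - (6)*(4)) / 1 = 0

(0, 0, 4)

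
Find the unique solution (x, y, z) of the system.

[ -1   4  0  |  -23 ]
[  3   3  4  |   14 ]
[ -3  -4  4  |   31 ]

Forward elimination on [A|b]:
R2 <- R2 - (-3)*R1:  [   0   15    4  -55 ]
R3 <- R3 - (3)*R1:  [   0  -16    4  100 ]
R3 <- R3 - (-16/15)*R2:  [      0       0  124/15   124/3 ]
Row echelon form:
[ -1   4       0  |    -23 ]
[  0  15       4  |    -55 ]
[  0   0  124/15  |  124/3 ]
Back-substitution:
z = (124/3) / (124/15) = 5
y = (-55 - (4)*(5)) / 15 = -5
x = (-23 - (4)*(-5)) / -1 = 3

(3, -5, 5)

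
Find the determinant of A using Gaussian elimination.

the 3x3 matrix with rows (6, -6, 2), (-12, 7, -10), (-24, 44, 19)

Forward elimination:
R2 <- R2 - (-2)*R1:  [  0  -5  -6 ]
R3 <- R3 - (-4)*R1:  [  0  20  27 ]
R3 <- R3 - (-4)*R2:  [ 0  0  3 ]
Upper-triangular form:
[ 6  -6   2 ]
[ 0  -5  -6 ]
[ 0   0   3 ]
det(A) = (-1)^0 * (6) * (-5) * (3) = -90  (0 row swaps -> sign +1)

det(A) = -90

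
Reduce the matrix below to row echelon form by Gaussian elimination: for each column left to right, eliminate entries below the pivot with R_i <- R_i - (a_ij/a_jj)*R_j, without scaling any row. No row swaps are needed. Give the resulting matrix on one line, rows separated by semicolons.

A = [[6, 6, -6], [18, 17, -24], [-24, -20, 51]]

REF = [6 6 -6; 0 -1 -6; 0 0 3]

Forward elimination:
R2 <- R2 - (3)*R1:  [  0  -1  -6 ]
R3 <- R3 - (-4)*R1:  [  0   4  27 ]
R3 <- R3 - (-4)*R2:  [ 0  0  3 ]
Row echelon form:
[ 6   6  -6 ]
[ 0  -1  -6 ]
[ 0   0   3 ]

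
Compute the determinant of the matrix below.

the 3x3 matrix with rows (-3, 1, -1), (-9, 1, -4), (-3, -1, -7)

Forward elimination:
R2 <- R2 - (3)*R1:  [  0  -2  -1 ]
R3 <- R3 - (1)*R1:  [  0  -2  -6 ]
R3 <- R3 - (1)*R2:  [  0   0  -5 ]
Upper-triangular form:
[ -3   1  -1 ]
[  0  -2  -1 ]
[  0   0  -5 ]
det(A) = (-1)^0 * (-3) * (-2) * (-5) = -30  (0 row swaps -> sign +1)

det(A) = -30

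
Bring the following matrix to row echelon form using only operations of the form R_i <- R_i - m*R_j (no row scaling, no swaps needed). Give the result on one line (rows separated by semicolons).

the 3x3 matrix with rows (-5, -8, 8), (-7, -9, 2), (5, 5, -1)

Forward elimination:
R2 <- R2 - (7/5)*R1:  [     0   11/5  -46/5 ]
R3 <- R3 - (-1)*R1:  [  0  -3   7 ]
R3 <- R3 - (-15/11)*R2:  [      0       0  -61/11 ]
Row echelon form:
[ -5    -8       8 ]
[  0  11/5   -46/5 ]
[  0     0  -61/11 ]

REF = [-5 -8 8; 0 11/5 -46/5; 0 0 -61/11]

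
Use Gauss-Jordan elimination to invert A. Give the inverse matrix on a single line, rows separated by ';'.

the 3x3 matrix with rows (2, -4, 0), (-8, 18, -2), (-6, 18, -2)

Gauss-Jordan on [A | I]:
R1 <- (1/2)*R1:  [   1   -2    0  |  1/2    0    0 ]
R2 <- R2 - (-8)*R1:  [  0   2  -2  |   4   1   0 ]
R3 <- R3 - (-6)*R1:  [  0   6  -2  |   3   0   1 ]
R2 <- (1/2)*R2:  [   0    1   -1  |    2  1/2    0 ]
R1 <- R1 - (-2)*R2:  [   1    0   -2  |  9/2    1    0 ]
R3 <- R3 - (6)*R2:  [  0   0   4  |  -9  -3   1 ]
R3 <- (1/4)*R3:  [    0     0     1  |  -9/4  -3/4   1/4 ]
R1 <- R1 - (-2)*R3:  [    1     0     0  |     0  -1/2   1/2 ]
R2 <- R2 - (-1)*R3:  [    0     1     0  |  -1/4  -1/4   1/4 ]
Right block of [I | A^{-1}] is the inverse:
[    0  -1/2  1/2 ]
[ -1/4  -1/4  1/4 ]
[ -9/4  -3/4  1/4 ]

inverse = [0 -1/2 1/2; -1/4 -1/4 1/4; -9/4 -3/4 1/4]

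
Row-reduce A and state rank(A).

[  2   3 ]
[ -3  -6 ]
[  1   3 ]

rank(A) = 2

Row reduction:
R2 <- R2 - (-3/2)*R1:  [    0  -3/2 ]
R3 <- R3 - (1/2)*R1:  [   0  3/2 ]
R3 <- R3 - (-1)*R2:  [ 0  0 ]
Row echelon form:
[ 2     3 ]
[ 0  -3/2 ]
[ 0     0 ]
Nonzero rows / pivot columns: 2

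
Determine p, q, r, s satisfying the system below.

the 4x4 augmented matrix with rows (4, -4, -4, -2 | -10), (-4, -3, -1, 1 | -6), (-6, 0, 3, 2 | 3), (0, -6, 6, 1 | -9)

Forward elimination on [A|b]:
R2 <- R2 - (-1)*R1:  [   0   -7   -5   -1  -16 ]
R3 <- R3 - (-3/2)*R1:  [   0   -6   -3   -1  -12 ]
R3 <- R3 - (6/7)*R2:  [    0     0   9/7  -1/7  12/7 ]
R4 <- R4 - (6/7)*R2:  [    0     0  72/7  13/7  33/7 ]
R4 <- R4 - (8)*R3:  [  0   0   0   3  -9 ]
Row echelon form:
[ 4  -4   -4    -2  |   -10 ]
[ 0  -7   -5    -1  |   -16 ]
[ 0   0  9/7  -1/7  |  12/7 ]
[ 0   0    0     3  |    -9 ]
Back-substitution:
s = (-9) / 3 = -3
r = (12/7 - (-1/7)*(-3)) / (9/7) = 1
q = (-16 - (-5)*(1) - (-1)*(-3)) / -7 = 2
p = (-10 - (-4)*(2) - (-4)*(1) - (-2)*(-3)) / 4 = -1

(-1, 2, 1, -3)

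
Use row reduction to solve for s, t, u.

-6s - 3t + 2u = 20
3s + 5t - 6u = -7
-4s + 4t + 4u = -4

Forward elimination on [A|b]:
R2 <- R2 - (-1/2)*R1:  [   0  7/2   -5    3 ]
R3 <- R3 - (2/3)*R1:  [     0      6    8/3  -52/3 ]
R3 <- R3 - (12/7)*R2:  [       0        0   236/21  -472/21 ]
Row echelon form:
[ -6   -3       2  |       20 ]
[  0  7/2      -5  |        3 ]
[  0    0  236/21  |  -472/21 ]
Back-substitution:
u = (-472/21) / (236/21) = -2
t = (3 - (-5)*(-2)) / (7/2) = -2
s = (20 - (-3)*(-2) - (2)*(-2)) / -6 = -3

(-3, -2, -2)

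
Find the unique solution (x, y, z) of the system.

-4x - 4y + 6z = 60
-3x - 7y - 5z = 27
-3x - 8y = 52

(-4, -5, 4)

Forward elimination on [A|b]:
R2 <- R2 - (3/4)*R1:  [     0     -4  -19/2    -18 ]
R3 <- R3 - (3/4)*R1:  [    0    -5  -9/2     7 ]
R3 <- R3 - (5/4)*R2:  [    0     0  59/8  59/2 ]
Row echelon form:
[ -4  -4      6  |    60 ]
[  0  -4  -19/2  |   -18 ]
[  0   0   59/8  |  59/2 ]
Back-substitution:
z = (59/2) / (59/8) = 4
y = (-18 - (-19/2)*(4)) / -4 = -5
x = (60 - (-4)*(-5) - (6)*(4)) / -4 = -4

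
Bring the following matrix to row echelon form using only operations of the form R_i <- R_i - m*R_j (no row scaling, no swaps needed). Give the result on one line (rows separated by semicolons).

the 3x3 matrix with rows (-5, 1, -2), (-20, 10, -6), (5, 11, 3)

REF = [-5 1 -2; 0 6 2; 0 0 -3]

Forward elimination:
R2 <- R2 - (4)*R1:  [ 0  6  2 ]
R3 <- R3 - (-1)*R1:  [  0  12   1 ]
R3 <- R3 - (2)*R2:  [  0   0  -3 ]
Row echelon form:
[ -5  1  -2 ]
[  0  6   2 ]
[  0  0  -3 ]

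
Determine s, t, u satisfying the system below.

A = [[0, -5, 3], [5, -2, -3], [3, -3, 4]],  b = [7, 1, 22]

(3, 1, 4)

Forward elimination on [A|b]:
R1 <-> R2   (pivot in column 1 was zero)
[ 5  -2  -3   1 ]
[ 0  -5   3   7 ]
[ 3  -3   4  22 ]
R3 <- R3 - (3/5)*R1:  [     0   -9/5   29/5  107/5 ]
R3 <- R3 - (9/25)*R2:  [      0       0  118/25  472/25 ]
Row echelon form:
[ 5  -2      -3  |       1 ]
[ 0  -5       3  |       7 ]
[ 0   0  118/25  |  472/25 ]
Back-substitution:
u = (472/25) / (118/25) = 4
t = (7 - (3)*(4)) / -5 = 1
s = (1 - (-2)*(1) - (-3)*(4)) / 5 = 3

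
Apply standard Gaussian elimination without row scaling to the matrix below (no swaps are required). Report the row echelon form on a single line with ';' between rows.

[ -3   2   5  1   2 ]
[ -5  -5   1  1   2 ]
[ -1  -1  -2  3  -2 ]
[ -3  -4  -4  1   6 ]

REF = [-3 2 5 1 2; 0 -25/3 -22/3 -2/3 -4/3; 0 0 -11/5 14/5 -12/5; 0 0 0 -234/55 496/55]

Forward elimination:
R2 <- R2 - (5/3)*R1:  [     0  -25/3  -22/3   -2/3   -4/3 ]
R3 <- R3 - (1/3)*R1:  [     0   -5/3  -11/3    8/3   -8/3 ]
R4 <- R4 - (1)*R1:  [  0  -6  -9   0   4 ]
R3 <- R3 - (1/5)*R2:  [     0      0  -11/5   14/5  -12/5 ]
R4 <- R4 - (18/25)*R2:  [      0       0  -93/25   12/25  124/25 ]
R4 <- R4 - (93/55)*R3:  [       0        0        0  -234/55   496/55 ]
Row echelon form:
[ -3      2      5        1       2 ]
[  0  -25/3  -22/3     -2/3    -4/3 ]
[  0      0  -11/5     14/5   -12/5 ]
[  0      0      0  -234/55  496/55 ]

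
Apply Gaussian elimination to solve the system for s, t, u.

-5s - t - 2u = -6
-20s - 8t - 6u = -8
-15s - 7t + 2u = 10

(1, -3, 2)

Forward elimination on [A|b]:
R2 <- R2 - (4)*R1:  [  0  -4   2  16 ]
R3 <- R3 - (3)*R1:  [  0  -4   8  28 ]
R3 <- R3 - (1)*R2:  [  0   0   6  12 ]
Row echelon form:
[ -5  -1  -2  |  -6 ]
[  0  -4   2  |  16 ]
[  0   0   6  |  12 ]
Back-substitution:
u = (12) / 6 = 2
t = (16 - (2)*(2)) / -4 = -3
s = (-6 - (-1)*(-3) - (-2)*(2)) / -5 = 1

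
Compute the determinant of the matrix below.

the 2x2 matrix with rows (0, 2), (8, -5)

Forward elimination:
R1 <-> R2   (pivot in column 1 was zero)
[ 8  -5 ]
[ 0   2 ]
Upper-triangular form:
[ 8  -5 ]
[ 0   2 ]
det(A) = (-1)^1 * (8) * (2) = -16  (1 row swap -> sign -1)

det(A) = -16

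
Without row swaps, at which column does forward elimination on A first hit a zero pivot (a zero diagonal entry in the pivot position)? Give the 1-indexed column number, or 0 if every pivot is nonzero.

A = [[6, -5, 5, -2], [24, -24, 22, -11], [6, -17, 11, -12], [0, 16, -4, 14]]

Naive forward elimination:
R2 <- R2 - (4)*R1:  [  0  -4   2  -3 ]
R3 <- R3 - (1)*R1:  [   0  -12    6  -10 ]
R3 <- R3 - (3)*R2:  [  0   0   0  -1 ]
R4 <- R4 - (-4)*R2:  [ 0  0  4  2 ]
Matrix at this point:
[ 6  -5  5  -2 ]
[ 0  -4  2  -3 ]
[ 0   0  0  -1 ]
[ 0   0  4   2 ]
Pivot entry (3,3) is zero but row 4 has 4 in column 3 -> naive elimination stops; a row interchange (e.g. R3 <-> R4) would be required here.

first zero-pivot column = 3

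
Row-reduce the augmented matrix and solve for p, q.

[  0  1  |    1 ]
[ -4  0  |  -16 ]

(4, 1)

Forward elimination on [A|b]:
R1 <-> R2   (pivot in column 1 was zero)
[ -4  0  -16 ]
[  0  1    1 ]
Row echelon form:
[ -4  0  |  -16 ]
[  0  1  |    1 ]
Back-substitution:
q = (1) / 1 = 1
p = (-16) / -4 = 4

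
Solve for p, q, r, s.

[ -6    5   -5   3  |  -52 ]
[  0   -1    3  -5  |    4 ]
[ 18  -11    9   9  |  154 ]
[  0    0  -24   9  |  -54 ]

Forward elimination on [A|b]:
R3 <- R3 - (-3)*R1:  [  0   4  -6  18  -2 ]
R3 <- R3 - (-4)*R2:  [  0   0   6  -2  14 ]
R4 <- R4 - (-4)*R3:  [ 0  0  0  1  2 ]
Row echelon form:
[ -6   5  -5   3  |  -52 ]
[  0  -1   3  -5  |    4 ]
[  0   0   6  -2  |   14 ]
[  0   0   0   1  |    2 ]
Back-substitution:
s = (2) / 1 = 2
r = (14 - (-2)*(2)) / 6 = 3
q = (4 - (3)*(3) - (-5)*(2)) / -1 = -5
p = (-52 - (5)*(-5) - (-5)*(3) - (3)*(2)) / -6 = 3

(3, -5, 3, 2)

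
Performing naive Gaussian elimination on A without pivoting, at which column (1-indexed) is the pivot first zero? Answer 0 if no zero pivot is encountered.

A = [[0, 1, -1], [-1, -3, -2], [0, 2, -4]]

Naive forward elimination:
Pivot entry (1,1) is zero but row 2 has -1 in column 1 -> naive elimination stops; a row interchange (e.g. R1 <-> R2) would be required here.

first zero-pivot column = 1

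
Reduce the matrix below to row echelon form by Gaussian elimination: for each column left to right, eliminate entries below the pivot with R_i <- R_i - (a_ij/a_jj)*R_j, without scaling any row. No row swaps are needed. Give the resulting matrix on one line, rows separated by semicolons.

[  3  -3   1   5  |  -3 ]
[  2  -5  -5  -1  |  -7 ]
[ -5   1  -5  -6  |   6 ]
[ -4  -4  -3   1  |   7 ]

REF = [3 -3 1 5 -3; 0 -3 -17/3 -13/3 -5; 0 0 38/9 73/9 23/3; 0 0 0 -251/38 -307/38]

Forward elimination:
R2 <- R2 - (2/3)*R1:  [     0     -3  -17/3  -13/3     -5 ]
R3 <- R3 - (-5/3)*R1:  [     0     -4  -10/3    7/3      1 ]
R4 <- R4 - (-4/3)*R1:  [    0    -8  -5/3  23/3     3 ]
R3 <- R3 - (4/3)*R2:  [    0     0  38/9  73/9  23/3 ]
R4 <- R4 - (8/3)*R2:  [     0      0  121/9  173/9   49/3 ]
R4 <- R4 - (121/38)*R3:  [       0        0        0  -251/38  -307/38 ]
Row echelon form:
[ 3  -3      1        5  |       -3 ]
[ 0  -3  -17/3    -13/3  |       -5 ]
[ 0   0   38/9     73/9  |     23/3 ]
[ 0   0      0  -251/38  |  -307/38 ]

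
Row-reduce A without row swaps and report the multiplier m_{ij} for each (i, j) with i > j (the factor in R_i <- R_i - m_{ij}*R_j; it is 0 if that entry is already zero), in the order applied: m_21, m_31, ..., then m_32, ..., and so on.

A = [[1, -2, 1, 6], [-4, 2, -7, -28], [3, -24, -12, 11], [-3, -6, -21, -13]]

multipliers: -4, 3, -3, 3, 2, 2

Forward elimination:
R2 <- R2 - (-4)*R1:  [  0  -6  -3  -4 ]
R3 <- R3 - (3)*R1:  [   0  -18  -15   -7 ]
R4 <- R4 - (-3)*R1:  [   0  -12  -18    5 ]
R3 <- R3 - (3)*R2:  [  0   0  -6   5 ]
R4 <- R4 - (2)*R2:  [   0    0  -12   13 ]
R4 <- R4 - (2)*R3:  [ 0  0  0  3 ]
Multipliers (in order of application): m_{21} = -4, m_{31} = 3, m_{41} = -3, m_{32} = 3, m_{42} = 2, m_{43} = 2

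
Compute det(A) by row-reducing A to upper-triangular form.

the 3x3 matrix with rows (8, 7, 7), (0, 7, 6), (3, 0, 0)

Forward elimination:
R3 <- R3 - (3/8)*R1:  [     0  -21/8  -21/8 ]
R3 <- R3 - (-3/8)*R2:  [    0     0  -3/8 ]
Upper-triangular form:
[ 8  7     7 ]
[ 0  7     6 ]
[ 0  0  -3/8 ]
det(A) = (-1)^0 * (8) * (7) * (-3/8) = -21  (0 row swaps -> sign +1)

det(A) = -21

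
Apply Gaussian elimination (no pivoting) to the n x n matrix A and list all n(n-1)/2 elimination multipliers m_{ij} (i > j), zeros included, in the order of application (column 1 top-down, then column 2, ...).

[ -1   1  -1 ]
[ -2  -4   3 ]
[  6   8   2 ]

multipliers: 2, -6, -7/3

Forward elimination:
R2 <- R2 - (2)*R1:  [  0  -6   5 ]
R3 <- R3 - (-6)*R1:  [  0  14  -4 ]
R3 <- R3 - (-7/3)*R2:  [    0     0  23/3 ]
Multipliers (in order of application): m_{21} = 2, m_{31} = -6, m_{32} = -7/3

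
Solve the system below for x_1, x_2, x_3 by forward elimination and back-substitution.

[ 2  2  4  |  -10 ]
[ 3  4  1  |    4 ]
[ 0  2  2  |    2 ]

Forward elimination on [A|b]:
R2 <- R2 - (3/2)*R1:  [  0   1  -5  19 ]
R3 <- R3 - (2)*R2:  [   0    0   12  -36 ]
Row echelon form:
[ 2  2   4  |  -10 ]
[ 0  1  -5  |   19 ]
[ 0  0  12  |  -36 ]
Back-substitution:
x_3 = (-36) / 12 = -3
x_2 = (19 - (-5)*(-3)) / 1 = 4
x_1 = (-10 - (2)*(4) - (4)*(-3)) / 2 = -3

(-3, 4, -3)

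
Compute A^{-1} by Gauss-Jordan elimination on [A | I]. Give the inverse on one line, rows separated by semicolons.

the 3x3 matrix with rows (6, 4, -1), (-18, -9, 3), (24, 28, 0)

inverse = [-7/6 -7/18 1/24; 1 1/3 0; -4 -1 1/4]

Gauss-Jordan on [A | I]:
R1 <- (1/6)*R1:  [    1   2/3  -1/6  |   1/6     0     0 ]
R2 <- R2 - (-18)*R1:  [ 0  3  0  |  3  1  0 ]
R3 <- R3 - (24)*R1:  [  0  12   4  |  -4   0   1 ]
R2 <- (1/3)*R2:  [   0    1    0  |    1  1/3    0 ]
R1 <- R1 - (2/3)*R2:  [    1     0  -1/6  |  -1/2  -2/9     0 ]
R3 <- R3 - (12)*R2:  [   0    0    4  |  -16   -4    1 ]
R3 <- (1/4)*R3:  [   0    0    1  |   -4   -1  1/4 ]
R1 <- R1 - (-1/6)*R3:  [     1      0      0  |   -7/6  -7/18   1/24 ]
Right block of [I | A^{-1}] is the inverse:
[ -7/6  -7/18  1/24 ]
[    1    1/3     0 ]
[   -4     -1   1/4 ]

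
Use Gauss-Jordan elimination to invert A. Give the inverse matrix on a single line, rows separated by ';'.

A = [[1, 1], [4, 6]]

Gauss-Jordan on [A | I]:
R2 <- R2 - (4)*R1:  [  0   2  |  -4   1 ]
R2 <- (1/2)*R2:  [   0    1  |   -2  1/2 ]
R1 <- R1 - (1)*R2:  [    1     0  |     3  -1/2 ]
Right block of [I | A^{-1}] is the inverse:
[  3  -1/2 ]
[ -2   1/2 ]

inverse = [3 -1/2; -2 1/2]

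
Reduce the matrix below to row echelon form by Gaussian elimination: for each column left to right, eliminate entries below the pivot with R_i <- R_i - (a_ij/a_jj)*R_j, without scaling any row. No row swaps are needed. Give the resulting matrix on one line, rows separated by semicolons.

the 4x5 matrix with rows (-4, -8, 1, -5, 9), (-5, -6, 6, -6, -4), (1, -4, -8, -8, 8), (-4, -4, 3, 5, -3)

REF = [-4 -8 1 -5 9; 0 4 19/4 1/4 -61/4; 0 0 -5/8 -71/8 -101/8; 0 0 0 244/5 294/5]

Forward elimination:
R2 <- R2 - (5/4)*R1:  [     0      4   19/4    1/4  -61/4 ]
R3 <- R3 - (-1/4)*R1:  [     0     -6  -31/4  -37/4   41/4 ]
R4 <- R4 - (1)*R1:  [   0    4    2   10  -12 ]
R3 <- R3 - (-3/2)*R2:  [      0       0    -5/8   -71/8  -101/8 ]
R4 <- R4 - (1)*R2:  [     0      0  -11/4   39/4   13/4 ]
R4 <- R4 - (22/5)*R3:  [     0      0      0  244/5  294/5 ]
Row echelon form:
[ -4  -8     1     -5       9 ]
[  0   4  19/4    1/4   -61/4 ]
[  0   0  -5/8  -71/8  -101/8 ]
[  0   0     0  244/5   294/5 ]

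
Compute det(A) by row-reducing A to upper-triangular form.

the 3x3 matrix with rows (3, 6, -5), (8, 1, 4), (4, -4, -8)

det(A) = 684

Forward elimination:
R2 <- R2 - (8/3)*R1:  [    0   -15  52/3 ]
R3 <- R3 - (4/3)*R1:  [    0   -12  -4/3 ]
R3 <- R3 - (4/5)*R2:  [     0      0  -76/5 ]
Upper-triangular form:
[ 3    6     -5 ]
[ 0  -15   52/3 ]
[ 0    0  -76/5 ]
det(A) = (-1)^0 * (3) * (-15) * (-76/5) = 684  (0 row swaps -> sign +1)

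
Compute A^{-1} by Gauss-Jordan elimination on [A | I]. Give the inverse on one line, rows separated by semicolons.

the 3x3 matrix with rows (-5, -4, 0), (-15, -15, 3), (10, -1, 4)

Gauss-Jordan on [A | I]:
R1 <- (1/-5)*R1:  [    1   4/5     0  |  -1/5     0     0 ]
R2 <- R2 - (-15)*R1:  [  0  -3   3  |  -3   1   0 ]
R3 <- R3 - (10)*R1:  [  0  -9   4  |   2   0   1 ]
R2 <- (1/-3)*R2:  [    0     1    -1  |     1  -1/3     0 ]
R1 <- R1 - (4/5)*R2:  [    1     0   4/5  |    -1  4/15     0 ]
R3 <- R3 - (-9)*R2:  [  0   0  -5  |  11  -3   1 ]
R3 <- (1/-5)*R3:  [     0      0      1  |  -11/5    3/5   -1/5 ]
R1 <- R1 - (4/5)*R3:  [      1       0       0  |   19/25  -16/75    4/25 ]
R2 <- R2 - (-1)*R3:  [    0     1     0  |  -6/5  4/15  -1/5 ]
Right block of [I | A^{-1}] is the inverse:
[ 19/25  -16/75  4/25 ]
[  -6/5    4/15  -1/5 ]
[ -11/5     3/5  -1/5 ]

inverse = [19/25 -16/75 4/25; -6/5 4/15 -1/5; -11/5 3/5 -1/5]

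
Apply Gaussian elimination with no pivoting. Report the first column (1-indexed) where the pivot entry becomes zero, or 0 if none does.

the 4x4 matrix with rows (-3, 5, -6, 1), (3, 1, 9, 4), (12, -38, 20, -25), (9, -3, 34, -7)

first zero-pivot column = 0

Naive forward elimination:
R2 <- R2 - (-1)*R1:  [ 0  6  3  5 ]
R3 <- R3 - (-4)*R1:  [   0  -18   -4  -21 ]
R4 <- R4 - (-3)*R1:  [  0  12  16  -4 ]
R3 <- R3 - (-3)*R2:  [  0   0   5  -6 ]
R4 <- R4 - (2)*R2:  [   0    0   10  -14 ]
R4 <- R4 - (2)*R3:  [  0   0   0  -2 ]
All pivots nonzero; naive elimination completes without hitting a zero pivot.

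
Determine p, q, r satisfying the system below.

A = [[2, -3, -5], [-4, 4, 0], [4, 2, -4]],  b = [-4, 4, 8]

(1, 2, 0)

Forward elimination on [A|b]:
R2 <- R2 - (-2)*R1:  [   0   -2  -10   -4 ]
R3 <- R3 - (2)*R1:  [  0   8   6  16 ]
R3 <- R3 - (-4)*R2:  [   0    0  -34    0 ]
Row echelon form:
[ 2  -3   -5  |  -4 ]
[ 0  -2  -10  |  -4 ]
[ 0   0  -34  |   0 ]
Back-substitution:
r = (0) / -34 = 0
q = (-4 - (-10)*(0)) / -2 = 2
p = (-4 - (-3)*(2) - (-5)*(0)) / 2 = 1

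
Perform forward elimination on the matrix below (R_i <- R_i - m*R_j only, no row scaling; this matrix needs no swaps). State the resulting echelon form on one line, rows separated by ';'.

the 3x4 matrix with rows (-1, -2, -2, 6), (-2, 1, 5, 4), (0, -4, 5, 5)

Forward elimination:
R2 <- R2 - (2)*R1:  [  0   5   9  -8 ]
R3 <- R3 - (-4/5)*R2:  [    0     0  61/5  -7/5 ]
Row echelon form:
[ -1  -2    -2     6 ]
[  0   5     9    -8 ]
[  0   0  61/5  -7/5 ]

REF = [-1 -2 -2 6; 0 5 9 -8; 0 0 61/5 -7/5]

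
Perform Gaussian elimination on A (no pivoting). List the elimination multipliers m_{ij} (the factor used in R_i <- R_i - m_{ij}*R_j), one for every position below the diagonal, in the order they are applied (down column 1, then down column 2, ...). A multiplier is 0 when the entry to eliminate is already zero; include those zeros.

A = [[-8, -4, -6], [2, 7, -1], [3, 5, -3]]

multipliers: -1/4, -3/8, 7/12

Forward elimination:
R2 <- R2 - (-1/4)*R1:  [    0     6  -5/2 ]
R3 <- R3 - (-3/8)*R1:  [     0    7/2  -21/4 ]
R3 <- R3 - (7/12)*R2:  [      0       0  -91/24 ]
Multipliers (in order of application): m_{21} = -1/4, m_{31} = -3/8, m_{32} = 7/12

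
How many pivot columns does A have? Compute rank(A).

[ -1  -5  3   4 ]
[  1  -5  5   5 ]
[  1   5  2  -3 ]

Row reduction:
R2 <- R2 - (-1)*R1:  [   0  -10    8    9 ]
R3 <- R3 - (-1)*R1:  [ 0  0  5  1 ]
Row echelon form:
[ -1   -5  3  4 ]
[  0  -10  8  9 ]
[  0    0  5  1 ]
Nonzero rows / pivot columns: 3

rank(A) = 3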